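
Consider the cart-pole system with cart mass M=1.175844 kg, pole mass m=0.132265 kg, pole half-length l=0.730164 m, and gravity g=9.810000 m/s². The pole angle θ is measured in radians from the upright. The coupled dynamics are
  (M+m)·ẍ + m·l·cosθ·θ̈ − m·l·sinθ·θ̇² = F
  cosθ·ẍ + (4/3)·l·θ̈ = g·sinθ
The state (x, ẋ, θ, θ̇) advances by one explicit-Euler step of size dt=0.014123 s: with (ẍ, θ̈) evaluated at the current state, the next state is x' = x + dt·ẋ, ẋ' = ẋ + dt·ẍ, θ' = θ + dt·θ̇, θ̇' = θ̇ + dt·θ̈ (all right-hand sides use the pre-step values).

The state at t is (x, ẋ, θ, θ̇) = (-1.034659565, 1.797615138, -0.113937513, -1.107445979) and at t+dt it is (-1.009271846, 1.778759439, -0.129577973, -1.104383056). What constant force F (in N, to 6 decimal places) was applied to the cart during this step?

F = -1.712189 N

ẍ = (ẋ'−ẋ)/dt = (1.778759439−1.797615138)/0.014123 = -1.335106
θ̈ = (θ̇'−θ̇)/dt = (-1.104383056−-1.107445979)/0.014123 = 0.216875
sinθ=-0.113691, cosθ=0.993516
F = (M+m)·ẍ + m·l·cosθ·θ̈ − m·l·sinθ·θ̇² = -1.746464 + 0.020809 − -0.013466 = -1.712189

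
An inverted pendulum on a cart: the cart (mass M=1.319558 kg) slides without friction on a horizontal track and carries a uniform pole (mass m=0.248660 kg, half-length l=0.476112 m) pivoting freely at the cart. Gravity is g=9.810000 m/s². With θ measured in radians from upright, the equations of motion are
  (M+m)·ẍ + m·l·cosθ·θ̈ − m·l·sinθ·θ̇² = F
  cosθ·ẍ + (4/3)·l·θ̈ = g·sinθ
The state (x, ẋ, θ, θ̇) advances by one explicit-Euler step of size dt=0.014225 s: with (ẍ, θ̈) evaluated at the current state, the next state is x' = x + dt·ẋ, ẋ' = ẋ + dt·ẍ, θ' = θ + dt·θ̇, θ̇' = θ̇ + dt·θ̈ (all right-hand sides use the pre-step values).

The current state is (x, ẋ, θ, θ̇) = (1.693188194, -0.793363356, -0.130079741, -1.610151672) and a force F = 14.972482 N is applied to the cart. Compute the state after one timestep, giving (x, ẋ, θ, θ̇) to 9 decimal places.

(1.681902600, -0.637561095, -0.152984149, -1.882021151)

sinθ=-0.129713210, cosθ=0.991551553
temp = (F + m·l·θ̇²·sinθ)/(M+m) = (14.972482 + -0.039813728)/1.568218 = 9.522061520
θ̈ = (g·sinθ − cosθ·temp)/(l·(4/3 − m·cos²θ/(M+m))) = -19.112089925
ẍ = temp − m·l·θ̈·cosθ/(M+m) = 10.952707247
Euler: x'=1.693188194+0.014225·-0.793363356=1.681902600, ẋ'=-0.793363356+0.014225·10.952707247=-0.637561095
       θ'=-0.130079741+0.014225·-1.610151672=-0.152984149, θ̇'=-1.610151672+0.014225·-19.112089925=-1.882021151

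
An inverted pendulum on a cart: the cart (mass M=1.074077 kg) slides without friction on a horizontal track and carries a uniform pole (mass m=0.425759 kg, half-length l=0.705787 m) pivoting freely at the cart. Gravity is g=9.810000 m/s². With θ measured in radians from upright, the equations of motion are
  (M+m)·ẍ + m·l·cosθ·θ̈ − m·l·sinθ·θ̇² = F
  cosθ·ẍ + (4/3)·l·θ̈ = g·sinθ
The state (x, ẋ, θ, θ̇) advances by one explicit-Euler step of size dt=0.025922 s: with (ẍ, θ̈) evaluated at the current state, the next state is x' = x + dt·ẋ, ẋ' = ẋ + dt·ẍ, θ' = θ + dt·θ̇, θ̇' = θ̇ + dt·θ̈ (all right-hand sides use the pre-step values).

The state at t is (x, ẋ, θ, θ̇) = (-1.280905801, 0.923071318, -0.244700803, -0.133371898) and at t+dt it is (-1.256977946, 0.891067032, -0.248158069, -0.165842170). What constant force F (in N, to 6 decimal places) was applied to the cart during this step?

F = -2.215651 N

ẍ = (ẋ'−ẋ)/dt = (0.891067032−0.923071318)/0.025922 = -1.234638
θ̈ = (θ̇'−θ̇)/dt = (-0.165842170−-0.133371898)/0.025922 = -1.252614
sinθ=-0.242266, cosθ=0.970210
F = (M+m)·ẍ + m·l·cosθ·θ̈ − m·l·sinθ·θ̇² = -1.851755 + -0.365191 − -0.001295 = -2.215651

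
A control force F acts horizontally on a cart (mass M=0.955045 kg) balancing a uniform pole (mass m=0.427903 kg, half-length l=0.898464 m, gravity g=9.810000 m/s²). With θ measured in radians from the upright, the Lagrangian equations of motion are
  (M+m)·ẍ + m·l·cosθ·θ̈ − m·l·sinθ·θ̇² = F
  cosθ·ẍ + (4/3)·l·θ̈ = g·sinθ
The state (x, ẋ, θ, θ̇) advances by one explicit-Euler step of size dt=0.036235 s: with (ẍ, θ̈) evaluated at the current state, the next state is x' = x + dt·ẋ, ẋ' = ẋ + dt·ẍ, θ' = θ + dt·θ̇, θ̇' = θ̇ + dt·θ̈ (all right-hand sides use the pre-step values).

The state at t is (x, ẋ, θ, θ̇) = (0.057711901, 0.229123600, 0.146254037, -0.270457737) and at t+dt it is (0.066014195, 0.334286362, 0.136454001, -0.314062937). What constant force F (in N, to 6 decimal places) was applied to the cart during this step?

F = 3.551838 N

ẍ = (ẋ'−ẋ)/dt = (0.334286362−0.229123600)/0.036235 = 2.902243
θ̈ = (θ̇'−θ̇)/dt = (-0.314062937−-0.270457737)/0.036235 = -1.203400
sinθ=0.145733, cosθ=0.989324
F = (M+m)·ẍ + m·l·cosθ·θ̈ − m·l·sinθ·θ̇² = 4.013651 + -0.457714 − 0.004098 = 3.551838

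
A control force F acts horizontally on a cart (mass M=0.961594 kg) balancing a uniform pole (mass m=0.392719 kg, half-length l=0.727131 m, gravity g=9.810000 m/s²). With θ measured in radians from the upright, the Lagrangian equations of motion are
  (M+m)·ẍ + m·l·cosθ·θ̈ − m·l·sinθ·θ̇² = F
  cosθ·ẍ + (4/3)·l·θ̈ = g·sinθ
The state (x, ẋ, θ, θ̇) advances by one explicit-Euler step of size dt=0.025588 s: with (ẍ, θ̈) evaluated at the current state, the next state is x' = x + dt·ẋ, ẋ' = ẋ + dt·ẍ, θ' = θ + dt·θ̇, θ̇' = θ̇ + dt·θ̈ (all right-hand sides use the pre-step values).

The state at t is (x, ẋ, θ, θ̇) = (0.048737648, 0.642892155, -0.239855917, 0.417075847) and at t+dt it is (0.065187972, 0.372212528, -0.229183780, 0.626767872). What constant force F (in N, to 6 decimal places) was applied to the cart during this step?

ẍ = (ẋ'−ẋ)/dt = (0.372212528−0.642892155)/0.025588 = -10.578382
θ̈ = (θ̇'−θ̇)/dt = (0.626767872−0.417075847)/0.025588 = 8.194936
sinθ=-0.237563, cosθ=0.971372
F = (M+m)·ẍ + m·l·cosθ·θ̈ − m·l·sinθ·θ̇² = -14.326440 + 2.273138 − -0.011801 = -12.041501

F = -12.041501 N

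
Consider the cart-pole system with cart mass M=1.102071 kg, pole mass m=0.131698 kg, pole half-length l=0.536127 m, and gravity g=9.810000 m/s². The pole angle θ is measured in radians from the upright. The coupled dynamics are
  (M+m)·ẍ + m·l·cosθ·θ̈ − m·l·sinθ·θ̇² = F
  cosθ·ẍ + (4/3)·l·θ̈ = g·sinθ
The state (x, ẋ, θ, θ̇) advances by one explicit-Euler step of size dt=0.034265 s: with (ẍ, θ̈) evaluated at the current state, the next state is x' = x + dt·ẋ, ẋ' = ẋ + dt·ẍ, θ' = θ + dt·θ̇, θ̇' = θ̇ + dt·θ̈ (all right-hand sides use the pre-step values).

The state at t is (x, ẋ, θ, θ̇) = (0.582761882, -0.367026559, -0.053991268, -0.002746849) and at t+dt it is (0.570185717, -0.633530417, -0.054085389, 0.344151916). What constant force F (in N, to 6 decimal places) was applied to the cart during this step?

ẍ = (ẋ'−ẋ)/dt = (-0.633530417−-0.367026559)/0.034265 = -7.777728
θ̈ = (θ̇'−θ̇)/dt = (0.344151916−-0.002746849)/0.034265 = 10.123997
sinθ=-0.053965, cosθ=0.998543
F = (M+m)·ẍ + m·l·cosθ·θ̈ − m·l·sinθ·θ̇² = -9.595920 + 0.713782 − -0.000000 = -8.882138

F = -8.882138 N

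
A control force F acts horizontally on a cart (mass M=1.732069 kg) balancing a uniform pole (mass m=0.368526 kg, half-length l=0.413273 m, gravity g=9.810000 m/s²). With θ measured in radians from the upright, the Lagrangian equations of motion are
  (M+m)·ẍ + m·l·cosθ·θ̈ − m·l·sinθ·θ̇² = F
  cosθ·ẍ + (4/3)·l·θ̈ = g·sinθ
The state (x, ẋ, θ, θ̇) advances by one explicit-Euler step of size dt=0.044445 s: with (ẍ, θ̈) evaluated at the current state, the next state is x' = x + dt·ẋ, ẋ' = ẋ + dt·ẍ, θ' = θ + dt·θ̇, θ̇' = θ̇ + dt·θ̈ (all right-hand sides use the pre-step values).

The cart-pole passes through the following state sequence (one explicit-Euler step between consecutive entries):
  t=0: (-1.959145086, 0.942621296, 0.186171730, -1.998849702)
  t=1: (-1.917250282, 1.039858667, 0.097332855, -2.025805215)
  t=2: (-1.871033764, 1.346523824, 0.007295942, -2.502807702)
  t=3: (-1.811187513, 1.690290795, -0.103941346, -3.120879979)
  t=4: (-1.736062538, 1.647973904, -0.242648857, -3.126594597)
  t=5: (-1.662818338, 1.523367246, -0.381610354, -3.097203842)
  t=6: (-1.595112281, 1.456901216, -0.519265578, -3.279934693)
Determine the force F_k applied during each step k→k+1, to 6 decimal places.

F_0 = 4.392303 N
F_1 = 12.806282 N
F_2 = 14.122506 N
F_3 = -1.865582 N
F_4 = -5.433764 N
F_5 = -3.178408 N

step 0→1:
  ẍ = (ẋ'−ẋ)/dt = (1.039858667−0.942621296)/0.044445 = 2.187814
  θ̈ = (θ̇'−θ̇)/dt = (-2.025805215−-1.998849702)/0.044445 = -0.606491
  sinθ=0.185098, cosθ=0.982720
  F = (M+m)·ẍ + m·l·cosθ·θ̈ − m·l·sinθ·θ̇² = 4.595710 + -0.090774 − 0.112633 = 4.392303
step 1→2:
  ẍ = (ẋ'−ẋ)/dt = (1.346523824−1.039858667)/0.044445 = 6.899880
  θ̈ = (θ̇'−θ̇)/dt = (-2.502807702−-2.025805215)/0.044445 = -10.732422
  sinθ=0.097179, cosθ=0.995267
  F = (M+m)·ẍ + m·l·cosθ·θ̈ − m·l·sinθ·θ̇² = 14.493853 + -1.626831 − 0.060740 = 12.806282
step 2→3:
  ẍ = (ẋ'−ẋ)/dt = (1.690290795−1.346523824)/0.044445 = 7.734660
  θ̈ = (θ̇'−θ̇)/dt = (-3.120879979−-2.502807702)/0.044445 = -13.906452
  sinθ=0.007296, cosθ=0.999973
  F = (M+m)·ẍ + m·l·cosθ·θ̈ − m·l·sinθ·θ̇² = 16.247388 + -2.117922 − 0.006960 = 14.122506
step 3→4:
  ẍ = (ẋ'−ẋ)/dt = (1.647973904−1.690290795)/0.044445 = -0.952118
  θ̈ = (θ̇'−θ̇)/dt = (-3.126594597−-3.120879979)/0.044445 = -0.128577
  sinθ=-0.103754, cosθ=0.994603
  F = (M+m)·ẍ + m·l·cosθ·θ̈ − m·l·sinθ·θ̇² = -2.000015 + -0.019477 − -0.153909 = -1.865582
step 4→5:
  ẍ = (ẋ'−ẋ)/dt = (1.523367246−1.647973904)/0.044445 = -2.803615
  θ̈ = (θ̇'−θ̇)/dt = (-3.097203842−-3.126594597)/0.044445 = 0.661284
  sinθ=-0.240275, cosθ=0.970705
  F = (M+m)·ẍ + m·l·cosθ·θ̈ − m·l·sinθ·θ̇² = -5.889259 + 0.097764 − -0.357731 = -5.433764
step 5→6:
  ẍ = (ẋ'−ẋ)/dt = (1.456901216−1.523367246)/0.044445 = -1.495467
  θ̈ = (θ̇'−θ̇)/dt = (-3.279934693−-3.097203842)/0.044445 = -4.111393
  sinθ=-0.372415, cosθ=0.928066
  F = (M+m)·ẍ + m·l·cosθ·θ̈ − m·l·sinθ·θ̇² = -3.141370 + -0.581130 − -0.544092 = -3.178408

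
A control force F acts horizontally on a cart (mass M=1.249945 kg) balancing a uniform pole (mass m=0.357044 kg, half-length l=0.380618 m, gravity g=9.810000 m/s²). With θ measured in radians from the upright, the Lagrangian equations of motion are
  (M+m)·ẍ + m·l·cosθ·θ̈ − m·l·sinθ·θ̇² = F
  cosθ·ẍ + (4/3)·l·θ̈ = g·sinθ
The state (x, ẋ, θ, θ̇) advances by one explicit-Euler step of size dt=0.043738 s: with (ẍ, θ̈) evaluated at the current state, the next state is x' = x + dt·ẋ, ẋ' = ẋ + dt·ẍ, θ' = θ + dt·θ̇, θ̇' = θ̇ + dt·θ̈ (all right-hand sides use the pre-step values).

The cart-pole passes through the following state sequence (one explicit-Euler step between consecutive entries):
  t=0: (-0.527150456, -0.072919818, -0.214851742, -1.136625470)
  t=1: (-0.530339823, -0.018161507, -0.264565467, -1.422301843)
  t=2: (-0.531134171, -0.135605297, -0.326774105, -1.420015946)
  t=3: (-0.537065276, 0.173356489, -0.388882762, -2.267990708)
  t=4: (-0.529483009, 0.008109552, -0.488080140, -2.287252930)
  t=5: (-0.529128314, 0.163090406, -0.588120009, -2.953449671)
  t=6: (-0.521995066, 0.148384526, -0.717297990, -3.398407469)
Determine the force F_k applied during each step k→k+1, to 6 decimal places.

step 0→1:
  ẍ = (ẋ'−ẋ)/dt = (-0.018161507−-0.072919818)/0.043738 = 1.251962
  θ̈ = (θ̇'−θ̇)/dt = (-1.422301843−-1.136625470)/0.043738 = -6.531537
  sinθ=-0.213203, cosθ=0.977008
  F = (M+m)·ẍ + m·l·cosθ·θ̈ − m·l·sinθ·θ̇² = 2.011889 + -0.867211 − -0.037432 = 1.182110
step 1→2:
  ẍ = (ẋ'−ẋ)/dt = (-0.135605297−-0.018161507)/0.043738 = -2.685166
  θ̈ = (θ̇'−θ̇)/dt = (-1.420015946−-1.422301843)/0.043738 = 0.052263
  sinθ=-0.261490, cosθ=0.965206
  F = (M+m)·ẍ + m·l·cosθ·θ̈ − m·l·sinθ·θ̇² = -4.315032 + 0.006855 − -0.071887 = -4.236290
step 2→3:
  ẍ = (ẋ'−ẋ)/dt = (0.173356489−-0.135605297)/0.043738 = 7.063921
  θ̈ = (θ̇'−θ̇)/dt = (-2.267990708−-1.420015946)/0.043738 = -19.387598
  sinθ=-0.320990, cosθ=0.947083
  F = (M+m)·ẍ + m·l·cosθ·θ̈ − m·l·sinθ·θ̇² = 11.351644 + -2.495301 − -0.087961 = 8.944303
step 3→4:
  ẍ = (ẋ'−ẋ)/dt = (0.008109552−0.173356489)/0.043738 = -3.778109
  θ̈ = (θ̇'−θ̇)/dt = (-2.287252930−-2.267990708)/0.043738 = -0.440400
  sinθ=-0.379155, cosθ=0.925333
  F = (M+m)·ẍ + m·l·cosθ·θ̈ − m·l·sinθ·θ̇² = -6.071380 + -0.055380 − -0.265039 = -5.861721
step 4→5:
  ẍ = (ẋ'−ẋ)/dt = (0.163090406−0.008109552)/0.043738 = 3.543391
  θ̈ = (θ̇'−θ̇)/dt = (-2.953449671−-2.287252930)/0.043738 = -15.231532
  sinθ=-0.468931, cosθ=0.883235
  F = (M+m)·ẍ + m·l·cosθ·θ̈ − m·l·sinθ·θ̇² = 5.694191 + -1.828230 − -0.333387 = 4.199348
step 5→6:
  ẍ = (ẋ'−ẋ)/dt = (0.148384526−0.163090406)/0.043738 = -0.336227
  θ̈ = (θ̇'−θ̇)/dt = (-3.398407469−-2.953449671)/0.043738 = -10.173254
  sinθ=-0.554798, cosθ=0.831985
  F = (M+m)·ẍ + m·l·cosθ·θ̈ − m·l·sinθ·θ̇² = -0.540312 + -1.150235 − -0.657665 = -1.032882

F_0 = 1.182110 N
F_1 = -4.236290 N
F_2 = 8.944303 N
F_3 = -5.861721 N
F_4 = 4.199348 N
F_5 = -1.032882 N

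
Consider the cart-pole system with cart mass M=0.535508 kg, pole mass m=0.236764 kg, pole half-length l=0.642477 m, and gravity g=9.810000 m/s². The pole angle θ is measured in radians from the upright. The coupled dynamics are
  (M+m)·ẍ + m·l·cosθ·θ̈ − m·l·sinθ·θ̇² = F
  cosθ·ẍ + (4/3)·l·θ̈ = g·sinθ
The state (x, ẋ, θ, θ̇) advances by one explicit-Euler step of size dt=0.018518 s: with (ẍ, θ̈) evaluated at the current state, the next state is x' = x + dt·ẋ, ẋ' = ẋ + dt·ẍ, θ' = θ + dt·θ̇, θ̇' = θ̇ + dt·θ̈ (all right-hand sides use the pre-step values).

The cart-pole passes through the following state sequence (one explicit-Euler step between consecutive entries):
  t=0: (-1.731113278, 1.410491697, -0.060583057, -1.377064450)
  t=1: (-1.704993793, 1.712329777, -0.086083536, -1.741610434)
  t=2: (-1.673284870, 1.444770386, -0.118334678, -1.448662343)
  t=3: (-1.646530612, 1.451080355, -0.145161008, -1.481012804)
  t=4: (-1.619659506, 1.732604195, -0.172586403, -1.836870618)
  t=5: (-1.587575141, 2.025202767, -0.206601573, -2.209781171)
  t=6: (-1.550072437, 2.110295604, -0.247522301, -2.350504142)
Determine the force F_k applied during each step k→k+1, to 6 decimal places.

step 0→1:
  ẍ = (ẋ'−ẋ)/dt = (1.712329777−1.410491697)/0.018518 = 16.299713
  θ̈ = (θ̇'−θ̇)/dt = (-1.741610434−-1.377064450)/0.018518 = -19.686034
  sinθ=-0.060546, cosθ=0.998165
  F = (M+m)·ẍ + m·l·cosθ·θ̈ − m·l·sinθ·θ̇² = 12.587812 + -2.989056 − -0.017465 = 9.616221
step 1→2:
  ẍ = (ẋ'−ẋ)/dt = (1.444770386−1.712329777)/0.018518 = -14.448612
  θ̈ = (θ̇'−θ̇)/dt = (-1.448662343−-1.741610434)/0.018518 = 15.819640
  sinθ=-0.085977, cosθ=0.996297
  F = (M+m)·ẍ + m·l·cosθ·θ̈ − m·l·sinθ·θ̇² = -11.158258 + 2.397501 − -0.039670 = -8.721088
step 2→3:
  ẍ = (ẋ'−ẋ)/dt = (1.451080355−1.444770386)/0.018518 = 0.340748
  θ̈ = (θ̇'−θ̇)/dt = (-1.481012804−-1.448662343)/0.018518 = -1.746974
  sinθ=-0.118059, cosθ=0.993007
  F = (M+m)·ẍ + m·l·cosθ·θ̈ − m·l·sinθ·θ̇² = 0.263150 + -0.263883 − -0.037688 = 0.036955
step 3→4:
  ẍ = (ẋ'−ẋ)/dt = (1.732604195−1.451080355)/0.018518 = 15.202713
  θ̈ = (θ̇'−θ̇)/dt = (-1.836870618−-1.481012804)/0.018518 = -19.216860
  sinθ=-0.144652, cosθ=0.989483
  F = (M+m)·ẍ + m·l·cosθ·θ̈ − m·l·sinθ·θ̇² = 11.740630 + -2.892437 − -0.048263 = 8.896456
step 4→5:
  ẍ = (ẋ'−ẋ)/dt = (2.025202767−1.732604195)/0.018518 = 15.800765
  θ̈ = (θ̇'−θ̇)/dt = (-2.209781171−-1.836870618)/0.018518 = -20.137734
  sinθ=-0.171731, cosθ=0.985144
  F = (M+m)·ẍ + m·l·cosθ·θ̈ − m·l·sinθ·θ̇² = 12.202489 + -3.017752 − -0.088141 = 9.272878
step 5→6:
  ẍ = (ẋ'−ẋ)/dt = (2.110295604−2.025202767)/0.018518 = 4.595142
  θ̈ = (θ̇'−θ̇)/dt = (-2.350504142−-2.209781171)/0.018518 = -7.599253
  sinθ=-0.205135, cosθ=0.978734
  F = (M+m)·ẍ + m·l·cosθ·θ̈ − m·l·sinθ·θ̇² = 3.548699 + -1.131381 − -0.152374 = 2.569693

F_0 = 9.616221 N
F_1 = -8.721088 N
F_2 = 0.036955 N
F_3 = 8.896456 N
F_4 = 9.272878 N
F_5 = 2.569693 N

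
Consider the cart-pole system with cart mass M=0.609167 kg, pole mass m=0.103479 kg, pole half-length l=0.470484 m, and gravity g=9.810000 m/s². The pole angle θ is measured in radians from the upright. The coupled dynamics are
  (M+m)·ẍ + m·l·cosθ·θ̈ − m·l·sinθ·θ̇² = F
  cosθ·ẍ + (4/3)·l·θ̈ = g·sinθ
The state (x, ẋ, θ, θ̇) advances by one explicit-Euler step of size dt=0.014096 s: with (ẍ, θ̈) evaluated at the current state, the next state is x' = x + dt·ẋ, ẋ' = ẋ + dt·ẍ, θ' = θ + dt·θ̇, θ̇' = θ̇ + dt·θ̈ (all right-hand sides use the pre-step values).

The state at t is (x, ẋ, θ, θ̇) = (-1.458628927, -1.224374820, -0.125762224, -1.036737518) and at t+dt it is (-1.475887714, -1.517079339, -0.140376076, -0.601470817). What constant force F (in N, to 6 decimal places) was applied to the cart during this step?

ẍ = (ẋ'−ẋ)/dt = (-1.517079339−-1.224374820)/0.014096 = -20.765077
θ̈ = (θ̇'−θ̇)/dt = (-0.601470817−-1.036737518)/0.014096 = 30.878739
sinθ=-0.125431, cosθ=0.992102
F = (M+m)·ẍ + m·l·cosθ·θ̈ − m·l·sinθ·θ̇² = -14.798149 + 1.491465 − -0.006564 = -13.300120

F = -13.300120 N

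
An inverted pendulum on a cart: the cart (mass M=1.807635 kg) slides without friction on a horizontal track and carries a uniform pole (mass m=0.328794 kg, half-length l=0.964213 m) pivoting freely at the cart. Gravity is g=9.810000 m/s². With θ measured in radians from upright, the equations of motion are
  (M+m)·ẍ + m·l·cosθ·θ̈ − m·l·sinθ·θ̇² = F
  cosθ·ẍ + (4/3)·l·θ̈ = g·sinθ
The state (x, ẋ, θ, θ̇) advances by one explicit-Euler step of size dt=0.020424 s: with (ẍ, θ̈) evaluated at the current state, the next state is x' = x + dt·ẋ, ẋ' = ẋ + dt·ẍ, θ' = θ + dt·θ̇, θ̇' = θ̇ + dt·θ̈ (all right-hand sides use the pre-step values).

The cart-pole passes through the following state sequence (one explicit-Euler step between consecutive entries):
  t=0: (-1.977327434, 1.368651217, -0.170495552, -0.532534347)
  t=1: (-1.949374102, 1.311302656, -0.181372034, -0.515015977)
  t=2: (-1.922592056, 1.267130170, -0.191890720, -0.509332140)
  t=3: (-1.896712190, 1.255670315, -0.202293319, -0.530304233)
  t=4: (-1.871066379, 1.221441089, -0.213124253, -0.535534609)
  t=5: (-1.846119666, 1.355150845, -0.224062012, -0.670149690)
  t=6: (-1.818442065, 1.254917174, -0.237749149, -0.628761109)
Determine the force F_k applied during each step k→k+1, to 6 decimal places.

F_0 = -5.715643 N
F_1 = -4.518665 N
F_2 = -1.502620 N
F_3 = -3.642128 N
F_4 = 11.963527 N
F_5 = -9.826806 N

step 0→1:
  ẍ = (ẋ'−ẋ)/dt = (1.311302656−1.368651217)/0.020424 = -2.807901
  θ̈ = (θ̇'−θ̇)/dt = (-0.515015977−-0.532534347)/0.020424 = 0.857735
  sinθ=-0.169671, cosθ=0.985501
  F = (M+m)·ẍ + m·l·cosθ·θ̈ − m·l·sinθ·θ̇² = -5.998880 + 0.267983 − -0.015255 = -5.715643
step 1→2:
  ẍ = (ẋ'−ẋ)/dt = (1.267130170−1.311302656)/0.020424 = -2.162773
  θ̈ = (θ̇'−θ̇)/dt = (-0.509332140−-0.515015977)/0.020424 = 0.278292
  sinθ=-0.180379, cosθ=0.983597
  F = (M+m)·ẍ + m·l·cosθ·θ̈ − m·l·sinθ·θ̇² = -4.620612 + 0.086779 − -0.015168 = -4.518665
step 2→3:
  ẍ = (ẋ'−ẋ)/dt = (1.255670315−1.267130170)/0.020424 = -0.561097
  θ̈ = (θ̇'−θ̇)/dt = (-0.530304233−-0.509332140)/0.020424 = -1.026836
  sinθ=-0.190715, cosθ=0.981645
  F = (M+m)·ẍ + m·l·cosθ·θ̈ − m·l·sinθ·θ̇² = -1.198745 + -0.319560 − -0.015685 = -1.502620
step 3→4:
  ẍ = (ẋ'−ẋ)/dt = (1.221441089−1.255670315)/0.020424 = -1.675932
  θ̈ = (θ̇'−θ̇)/dt = (-0.535534609−-0.530304233)/0.020424 = -0.256090
  sinθ=-0.200916, cosθ=0.979608
  F = (M+m)·ẍ + m·l·cosθ·θ̈ − m·l·sinθ·θ̇² = -3.580509 + -0.079532 − -0.017913 = -3.642128
step 4→5:
  ẍ = (ẋ'−ẋ)/dt = (1.355150845−1.221441089)/0.020424 = 6.546698
  θ̈ = (θ̇'−θ̇)/dt = (-0.670149690−-0.535534609)/0.020424 = -6.591024
  sinθ=-0.211514, cosθ=0.977375
  F = (M+m)·ẍ + m·l·cosθ·θ̈ − m·l·sinθ·θ̇² = 13.986555 + -2.042260 − -0.019231 = 11.963527
step 5→6:
  ẍ = (ẋ'−ẋ)/dt = (1.254917174−1.355150845)/0.020424 = -4.907642
  θ̈ = (θ̇'−θ̇)/dt = (-0.628761109−-0.670149690)/0.020424 = 2.026468
  sinθ=-0.222192, cosθ=0.975003
  F = (M+m)·ẍ + m·l·cosθ·θ̈ − m·l·sinθ·θ̇² = -10.484828 + 0.626387 − -0.031635 = -9.826806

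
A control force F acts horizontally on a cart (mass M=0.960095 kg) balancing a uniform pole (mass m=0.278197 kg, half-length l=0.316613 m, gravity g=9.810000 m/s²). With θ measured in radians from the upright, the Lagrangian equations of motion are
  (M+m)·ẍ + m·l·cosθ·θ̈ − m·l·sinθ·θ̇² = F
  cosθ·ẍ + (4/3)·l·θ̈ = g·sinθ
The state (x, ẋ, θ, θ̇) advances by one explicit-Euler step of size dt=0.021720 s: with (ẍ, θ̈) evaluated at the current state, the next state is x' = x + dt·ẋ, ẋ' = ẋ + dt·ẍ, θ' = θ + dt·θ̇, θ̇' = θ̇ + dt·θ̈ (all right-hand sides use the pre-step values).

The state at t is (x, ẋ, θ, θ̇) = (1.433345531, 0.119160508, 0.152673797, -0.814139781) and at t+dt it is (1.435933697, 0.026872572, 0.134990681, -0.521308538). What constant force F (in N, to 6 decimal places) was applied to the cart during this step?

ẍ = (ẋ'−ẋ)/dt = (0.026872572−0.119160508)/0.021720 = -4.248984
θ̈ = (θ̇'−θ̇)/dt = (-0.521308538−-0.814139781)/0.021720 = 13.482101
sinθ=0.152081, cosθ=0.988368
F = (M+m)·ẍ + m·l·cosθ·θ̈ − m·l·sinθ·θ̇² = -5.261483 + 1.173701 − 0.008879 = -4.096661

F = -4.096661 N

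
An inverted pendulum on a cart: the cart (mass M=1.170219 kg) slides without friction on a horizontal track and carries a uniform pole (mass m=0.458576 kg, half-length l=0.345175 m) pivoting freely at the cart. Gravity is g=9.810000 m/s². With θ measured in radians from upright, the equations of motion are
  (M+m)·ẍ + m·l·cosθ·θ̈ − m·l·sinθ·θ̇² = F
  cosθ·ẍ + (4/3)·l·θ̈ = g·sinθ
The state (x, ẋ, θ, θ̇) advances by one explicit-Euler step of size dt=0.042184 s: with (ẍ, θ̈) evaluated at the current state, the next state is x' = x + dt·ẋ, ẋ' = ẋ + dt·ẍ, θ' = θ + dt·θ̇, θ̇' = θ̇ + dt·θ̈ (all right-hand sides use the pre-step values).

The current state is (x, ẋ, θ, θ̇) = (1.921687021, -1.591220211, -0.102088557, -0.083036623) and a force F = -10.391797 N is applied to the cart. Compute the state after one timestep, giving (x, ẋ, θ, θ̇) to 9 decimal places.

sinθ=-0.101911320, cosθ=0.994793488
temp = (F + m·l·θ̇²·sinθ)/(M+m) = (-10.391797 + -0.000111228)/1.628795 = -6.380120413
θ̈ = (g·sinθ − cosθ·temp)/(l·(4/3 − m·cos²θ/(M+m))) = 14.687516637
ẍ = temp − m·l·θ̈·cosθ/(M+m) = -7.800045828
Euler: x'=1.921687021+0.042184·-1.591220211=1.854562988, ẋ'=-1.591220211+0.042184·-7.800045828=-1.920257344
       θ'=-0.102088557+0.042184·-0.083036623=-0.105591374, θ̇'=-0.083036623+0.042184·14.687516637=0.536541579

(1.854562988, -1.920257344, -0.105591374, 0.536541579)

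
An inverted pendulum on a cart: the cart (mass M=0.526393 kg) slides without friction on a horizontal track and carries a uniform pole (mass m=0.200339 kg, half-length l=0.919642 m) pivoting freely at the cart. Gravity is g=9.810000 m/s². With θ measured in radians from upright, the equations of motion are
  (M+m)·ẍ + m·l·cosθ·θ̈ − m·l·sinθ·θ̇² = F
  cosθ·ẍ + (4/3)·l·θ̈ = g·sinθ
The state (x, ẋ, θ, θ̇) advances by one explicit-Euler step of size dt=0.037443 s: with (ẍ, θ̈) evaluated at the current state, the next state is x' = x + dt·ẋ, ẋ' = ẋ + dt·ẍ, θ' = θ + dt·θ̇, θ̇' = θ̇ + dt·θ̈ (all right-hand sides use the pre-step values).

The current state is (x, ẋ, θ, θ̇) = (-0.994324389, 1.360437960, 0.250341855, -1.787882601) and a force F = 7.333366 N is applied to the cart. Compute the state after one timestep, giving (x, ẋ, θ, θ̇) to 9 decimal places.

(-0.943385510, 1.815961164, 0.183398167, -2.073586023)

sinθ=0.247735172, cosθ=0.968827789
temp = (F + m·l·θ̇²·sinθ)/(M+m) = (7.333366 + 0.145898210)/0.726732 = 10.291640124
θ̈ = (g·sinθ − cosθ·temp)/(l·(4/3 − m·cos²θ/(M+m))) = -7.630356059
ẍ = temp − m·l·θ̈·cosθ/(M+m) = 12.165777433
Euler: x'=-0.994324389+0.037443·1.360437960=-0.943385510, ẋ'=1.360437960+0.037443·12.165777433=1.815961164
       θ'=0.250341855+0.037443·-1.787882601=0.183398167, θ̇'=-1.787882601+0.037443·-7.630356059=-2.073586023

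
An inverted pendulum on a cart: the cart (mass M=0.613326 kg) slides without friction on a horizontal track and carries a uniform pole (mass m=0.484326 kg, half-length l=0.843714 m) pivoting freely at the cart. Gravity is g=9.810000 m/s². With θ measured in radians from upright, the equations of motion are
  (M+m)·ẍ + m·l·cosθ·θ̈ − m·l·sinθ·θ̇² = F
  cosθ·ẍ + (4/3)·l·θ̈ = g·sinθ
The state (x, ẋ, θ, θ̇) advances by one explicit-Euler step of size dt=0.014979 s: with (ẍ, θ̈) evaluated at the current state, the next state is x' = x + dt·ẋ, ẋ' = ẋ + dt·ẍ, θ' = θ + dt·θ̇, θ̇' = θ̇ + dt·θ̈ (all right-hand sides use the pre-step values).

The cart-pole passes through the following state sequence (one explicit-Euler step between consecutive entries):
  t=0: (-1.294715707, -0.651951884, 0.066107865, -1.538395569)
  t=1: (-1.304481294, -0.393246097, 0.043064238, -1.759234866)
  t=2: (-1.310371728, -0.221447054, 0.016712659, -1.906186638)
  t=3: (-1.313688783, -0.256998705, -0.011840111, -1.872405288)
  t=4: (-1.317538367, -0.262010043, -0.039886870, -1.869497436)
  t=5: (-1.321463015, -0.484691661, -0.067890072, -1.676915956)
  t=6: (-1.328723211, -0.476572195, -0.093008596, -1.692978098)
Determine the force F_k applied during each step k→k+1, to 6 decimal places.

step 0→1:
  ẍ = (ẋ'−ẋ)/dt = (-0.393246097−-0.651951884)/0.014979 = 17.271232
  θ̈ = (θ̇'−θ̇)/dt = (-1.759234866−-1.538395569)/0.014979 = -14.743260
  sinθ=0.066060, cosθ=0.997816
  F = (M+m)·ẍ + m·l·cosθ·θ̈ − m·l·sinθ·θ̇² = 18.957803 + -6.011418 − 0.063886 = 12.882499
step 1→2:
  ẍ = (ẋ'−ẋ)/dt = (-0.221447054−-0.393246097)/0.014979 = 11.469327
  θ̈ = (θ̇'−θ̇)/dt = (-1.906186638−-1.759234866)/0.014979 = -9.810519
  sinθ=0.043051, cosθ=0.999073
  F = (M+m)·ẍ + m·l·cosθ·θ̈ − m·l·sinθ·θ̇² = 12.589329 + -4.005182 − 0.054446 = 8.529702
step 2→3:
  ẍ = (ẋ'−ẋ)/dt = (-0.256998705−-0.221447054)/0.014979 = -2.373433
  θ̈ = (θ̇'−θ̇)/dt = (-1.872405288−-1.906186638)/0.014979 = 2.255247
  sinθ=0.016712, cosθ=0.999860
  F = (M+m)·ẍ + m·l·cosθ·θ̈ − m·l·sinθ·θ̇² = -2.605203 + 0.921439 − 0.024814 = -1.708578
step 3→4:
  ẍ = (ẋ'−ẋ)/dt = (-0.262010043−-0.256998705)/0.014979 = -0.334558
  θ̈ = (θ̇'−θ̇)/dt = (-1.869497436−-1.872405288)/0.014979 = 0.194129
  sinθ=-0.011840, cosθ=0.999930
  F = (M+m)·ẍ + m·l·cosθ·θ̈ − m·l·sinθ·θ̇² = -0.367228 + 0.079322 − -0.016962 = -0.270944
step 4→5:
  ẍ = (ẋ'−ẋ)/dt = (-0.484691661−-0.262010043)/0.014979 = -14.866254
  θ̈ = (θ̇'−θ̇)/dt = (-1.676915956−-1.869497436)/0.014979 = 12.856765
  sinθ=-0.039876, cosθ=0.999205
  F = (M+m)·ẍ + m·l·cosθ·θ̈ − m·l·sinθ·θ̇² = -16.317973 + 5.249515 − -0.056951 = -11.011508
step 5→6:
  ẍ = (ẋ'−ẋ)/dt = (-0.476572195−-0.484691661)/0.014979 = 0.542057
  θ̈ = (θ̇'−θ̇)/dt = (-1.692978098−-1.676915956)/0.014979 = -1.072311
  sinθ=-0.067838, cosθ=0.997696
  F = (M+m)·ẍ + m·l·cosθ·θ̈ − m·l·sinθ·θ̇² = 0.594990 + -0.437172 − -0.077952 = 0.235770

F_0 = 12.882499 N
F_1 = 8.529702 N
F_2 = -1.708578 N
F_3 = -0.270944 N
F_4 = -11.011508 N
F_5 = 0.235770 N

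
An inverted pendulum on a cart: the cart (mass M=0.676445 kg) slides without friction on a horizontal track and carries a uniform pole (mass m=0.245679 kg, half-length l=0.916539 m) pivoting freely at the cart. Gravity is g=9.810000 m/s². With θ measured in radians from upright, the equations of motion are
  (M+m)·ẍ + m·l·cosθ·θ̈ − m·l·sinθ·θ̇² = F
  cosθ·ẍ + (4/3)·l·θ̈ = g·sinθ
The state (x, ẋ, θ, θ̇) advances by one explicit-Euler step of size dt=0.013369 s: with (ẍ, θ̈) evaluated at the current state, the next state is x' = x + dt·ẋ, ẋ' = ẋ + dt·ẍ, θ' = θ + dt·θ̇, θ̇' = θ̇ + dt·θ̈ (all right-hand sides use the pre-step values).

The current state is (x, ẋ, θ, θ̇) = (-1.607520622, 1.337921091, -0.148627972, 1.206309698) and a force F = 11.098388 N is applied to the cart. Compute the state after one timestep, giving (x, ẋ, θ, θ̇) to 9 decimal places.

sinθ=-0.148081371, cosθ=0.988975181
temp = (F + m·l·θ̇²·sinθ)/(M+m) = (11.098388 + -0.048521816)/0.922124 = 11.983058877
θ̈ = (g·sinθ − cosθ·temp)/(l·(4/3 − m·cos²θ/(M+m))) = -13.530730727
ẍ = temp − m·l·θ̈·cosθ/(M+m) = 15.250714677
Euler: x'=-1.607520622+0.013369·1.337921091=-1.589633955, ẋ'=1.337921091+0.013369·15.250714677=1.541807896
       θ'=-0.148627972+0.013369·1.206309698=-0.132500818, θ̇'=1.206309698+0.013369·-13.530730727=1.025417359

(-1.589633955, 1.541807896, -0.132500818, 1.025417359)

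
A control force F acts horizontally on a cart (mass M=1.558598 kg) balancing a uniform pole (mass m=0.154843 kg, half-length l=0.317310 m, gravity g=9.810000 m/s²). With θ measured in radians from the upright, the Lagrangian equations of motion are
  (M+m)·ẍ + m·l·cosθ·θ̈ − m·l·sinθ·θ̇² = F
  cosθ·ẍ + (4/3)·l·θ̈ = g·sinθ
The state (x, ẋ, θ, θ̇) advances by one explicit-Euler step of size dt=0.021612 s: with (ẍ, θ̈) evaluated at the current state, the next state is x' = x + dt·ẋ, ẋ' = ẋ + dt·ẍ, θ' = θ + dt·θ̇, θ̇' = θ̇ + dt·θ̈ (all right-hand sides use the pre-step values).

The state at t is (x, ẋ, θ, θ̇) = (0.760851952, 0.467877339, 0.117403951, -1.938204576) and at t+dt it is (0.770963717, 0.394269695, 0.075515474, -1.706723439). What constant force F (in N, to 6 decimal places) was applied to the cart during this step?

ẍ = (ẋ'−ẋ)/dt = (0.394269695−0.467877339)/0.021612 = -3.405869
θ̈ = (θ̇'−θ̇)/dt = (-1.706723439−-1.938204576)/0.021612 = 10.710769
sinθ=0.117134, cosθ=0.993116
F = (M+m)·ẍ + m·l·cosθ·θ̈ − m·l·sinθ·θ̇² = -5.835756 + 0.522632 − 0.021620 = -5.334744

F = -5.334744 N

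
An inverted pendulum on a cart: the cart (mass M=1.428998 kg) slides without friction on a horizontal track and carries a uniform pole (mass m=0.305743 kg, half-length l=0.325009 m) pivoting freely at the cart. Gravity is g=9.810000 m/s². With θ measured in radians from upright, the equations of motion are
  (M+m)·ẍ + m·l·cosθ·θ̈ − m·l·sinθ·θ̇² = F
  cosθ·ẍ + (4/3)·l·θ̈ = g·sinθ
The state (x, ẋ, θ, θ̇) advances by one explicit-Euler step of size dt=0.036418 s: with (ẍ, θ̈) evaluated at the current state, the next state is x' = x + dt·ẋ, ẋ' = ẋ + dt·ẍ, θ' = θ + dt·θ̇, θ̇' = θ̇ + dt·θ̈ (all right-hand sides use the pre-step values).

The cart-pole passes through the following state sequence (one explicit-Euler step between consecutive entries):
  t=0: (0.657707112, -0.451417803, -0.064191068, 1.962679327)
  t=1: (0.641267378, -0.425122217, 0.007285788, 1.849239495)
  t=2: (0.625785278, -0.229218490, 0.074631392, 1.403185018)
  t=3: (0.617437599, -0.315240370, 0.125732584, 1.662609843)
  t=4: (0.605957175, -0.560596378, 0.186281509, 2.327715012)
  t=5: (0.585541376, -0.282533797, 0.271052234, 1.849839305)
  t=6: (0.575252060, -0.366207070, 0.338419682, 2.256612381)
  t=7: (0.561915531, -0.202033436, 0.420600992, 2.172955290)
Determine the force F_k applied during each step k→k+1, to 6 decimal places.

step 0→1:
  ẍ = (ẋ'−ẋ)/dt = (-0.425122217−-0.451417803)/0.036418 = 0.722049
  θ̈ = (θ̇'−θ̇)/dt = (1.849239495−1.962679327)/0.036418 = -3.114939
  sinθ=-0.064147, cosθ=0.997940
  F = (M+m)·ẍ + m·l·cosθ·θ̈ − m·l·sinθ·θ̇² = 1.252568 + -0.308892 − -0.024554 = 0.968231
step 1→2:
  ẍ = (ẋ'−ẋ)/dt = (-0.229218490−-0.425122217)/0.036418 = 5.379310
  θ̈ = (θ̇'−θ̇)/dt = (1.403185018−1.849239495)/0.036418 = -12.248187
  sinθ=0.007286, cosθ=0.999973
  F = (M+m)·ẍ + m·l·cosθ·θ̈ − m·l·sinθ·θ̇² = 9.331710 + -1.217061 − 0.002476 = 8.112174
step 2→3:
  ẍ = (ẋ'−ẋ)/dt = (-0.315240370−-0.229218490)/0.036418 = -2.362070
  θ̈ = (θ̇'−θ̇)/dt = (1.662609843−1.403185018)/0.036418 = 7.123533
  sinθ=0.074562, cosθ=0.997216
  F = (M+m)·ẍ + m·l·cosθ·θ̈ − m·l·sinθ·θ̇² = -4.097580 + 0.705890 − 0.014588 = -3.406279
step 3→4:
  ẍ = (ẋ'−ẋ)/dt = (-0.560596378−-0.315240370)/0.036418 = -6.737218
  θ̈ = (θ̇'−θ̇)/dt = (2.327715012−1.662609843)/0.036418 = 18.263089
  sinθ=0.125402, cosθ=0.992106
  F = (M+m)·ẍ + m·l·cosθ·θ̈ − m·l·sinθ·θ̇² = -11.687328 + 1.800463 − 0.034446 = -9.921311
step 4→5:
  ẍ = (ẋ'−ẋ)/dt = (-0.282533797−-0.560596378)/0.036418 = 7.635306
  θ̈ = (θ̇'−θ̇)/dt = (1.849839305−2.327715012)/0.036418 = -13.121965
  sinθ=0.185206, cosθ=0.982700
  F = (M+m)·ẍ + m·l·cosθ·θ̈ − m·l·sinθ·θ̇² = 13.245279 + -1.281361 − 0.099716 = 11.864201
step 5→6:
  ẍ = (ẋ'−ẋ)/dt = (-0.366207070−-0.282533797)/0.036418 = -2.297580
  θ̈ = (θ̇'−θ̇)/dt = (2.256612381−1.849839305)/0.036418 = 11.169561
  sinθ=0.267745, cosθ=0.963490
  F = (M+m)·ẍ + m·l·cosθ·θ̈ − m·l·sinθ·θ̇² = -3.985706 + 1.069387 − 0.091042 = -3.007361
step 6→7:
  ẍ = (ẋ'−ẋ)/dt = (-0.202033436−-0.366207070)/0.036418 = 4.508035
  θ̈ = (θ̇'−θ̇)/dt = (2.172955290−2.256612381)/0.036418 = -2.297136
  sinθ=0.331997, cosθ=0.943281
  F = (M+m)·ẍ + m·l·cosθ·θ̈ − m·l·sinθ·θ̇² = 7.820274 + -0.215318 − 0.167996 = 7.436960

F_0 = 0.968231 N
F_1 = 8.112174 N
F_2 = -3.406279 N
F_3 = -9.921311 N
F_4 = 11.864201 N
F_5 = -3.007361 N
F_6 = 7.436960 N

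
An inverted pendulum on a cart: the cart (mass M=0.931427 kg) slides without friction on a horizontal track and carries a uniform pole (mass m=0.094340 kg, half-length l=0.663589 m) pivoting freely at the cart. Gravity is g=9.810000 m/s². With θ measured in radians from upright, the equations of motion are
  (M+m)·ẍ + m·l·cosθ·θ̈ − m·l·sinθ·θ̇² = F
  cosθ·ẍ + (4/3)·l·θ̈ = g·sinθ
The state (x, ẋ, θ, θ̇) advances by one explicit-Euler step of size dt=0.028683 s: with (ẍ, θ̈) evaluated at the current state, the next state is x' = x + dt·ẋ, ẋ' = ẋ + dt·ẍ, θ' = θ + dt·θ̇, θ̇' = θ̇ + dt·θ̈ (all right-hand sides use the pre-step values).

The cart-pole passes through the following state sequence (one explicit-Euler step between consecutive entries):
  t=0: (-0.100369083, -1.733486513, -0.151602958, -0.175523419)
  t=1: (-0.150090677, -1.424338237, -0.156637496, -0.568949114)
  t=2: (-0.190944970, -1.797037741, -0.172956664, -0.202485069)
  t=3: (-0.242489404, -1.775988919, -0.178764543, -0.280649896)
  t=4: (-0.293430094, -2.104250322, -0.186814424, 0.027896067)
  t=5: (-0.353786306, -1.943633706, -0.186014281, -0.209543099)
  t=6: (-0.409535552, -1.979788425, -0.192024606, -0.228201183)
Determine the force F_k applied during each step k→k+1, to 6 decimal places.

F_0 = 10.207277 N
F_1 = -12.535345 N
F_2 = 0.585138 N
F_3 = -11.075776 N
F_4 = 5.234798 N
F_5 = -1.332484 N

step 0→1:
  ẍ = (ẋ'−ẋ)/dt = (-1.424338237−-1.733486513)/0.028683 = 10.778101
  θ̈ = (θ̇'−θ̇)/dt = (-0.568949114−-0.175523419)/0.028683 = -13.716337
  sinθ=-0.151023, cosθ=0.988530
  F = (M+m)·ẍ + m·l·cosθ·θ̈ − m·l·sinθ·θ̇² = 11.055821 + -0.848835 − -0.000291 = 10.207277
step 1→2:
  ẍ = (ẋ'−ẋ)/dt = (-1.797037741−-1.424338237)/0.028683 = -12.993742
  θ̈ = (θ̇'−θ̇)/dt = (-0.202485069−-0.568949114)/0.028683 = 12.776350
  sinθ=-0.155998, cosθ=0.987757
  F = (M+m)·ẍ + m·l·cosθ·θ̈ − m·l·sinθ·θ̇² = -13.328552 + 0.790046 − -0.003161 = -12.535345
step 2→3:
  ẍ = (ẋ'−ẋ)/dt = (-1.775988919−-1.797037741)/0.028683 = 0.733843
  θ̈ = (θ̇'−θ̇)/dt = (-0.280649896−-0.202485069)/0.028683 = -2.725127
  sinθ=-0.172096, cosθ=0.985080
  F = (M+m)·ẍ + m·l·cosθ·θ̈ − m·l·sinθ·θ̇² = 0.752752 + -0.168056 − -0.000442 = 0.585138
step 3→4:
  ẍ = (ẋ'−ẋ)/dt = (-2.104250322−-1.775988919)/0.028683 = -11.444458
  θ̈ = (θ̇'−θ̇)/dt = (0.027896067−-0.280649896)/0.028683 = 10.757102
  sinθ=-0.177814, cosθ=0.984064
  F = (M+m)·ẍ + m·l·cosθ·θ̈ − m·l·sinθ·θ̇² = -11.739348 + 0.662695 − -0.000877 = -11.075776
step 4→5:
  ẍ = (ẋ'−ẋ)/dt = (-1.943633706−-2.104250322)/0.028683 = 5.599715
  θ̈ = (θ̇'−θ̇)/dt = (-0.209543099−0.027896067)/0.028683 = -8.278045
  sinθ=-0.185730, cosθ=0.982601
  F = (M+m)·ẍ + m·l·cosθ·θ̈ − m·l·sinθ·θ̇² = 5.744003 + -0.509214 − -0.000009 = 5.234798
step 5→6:
  ẍ = (ẋ'−ẋ)/dt = (-1.979788425−-1.943633706)/0.028683 = -1.260493
  θ̈ = (θ̇'−θ̇)/dt = (-0.228201183−-0.209543099)/0.028683 = -0.650493
  sinθ=-0.184943, cosθ=0.982749
  F = (M+m)·ẍ + m·l·cosθ·θ̈ − m·l·sinθ·θ̇² = -1.292972 + -0.040020 − -0.000508 = -1.332484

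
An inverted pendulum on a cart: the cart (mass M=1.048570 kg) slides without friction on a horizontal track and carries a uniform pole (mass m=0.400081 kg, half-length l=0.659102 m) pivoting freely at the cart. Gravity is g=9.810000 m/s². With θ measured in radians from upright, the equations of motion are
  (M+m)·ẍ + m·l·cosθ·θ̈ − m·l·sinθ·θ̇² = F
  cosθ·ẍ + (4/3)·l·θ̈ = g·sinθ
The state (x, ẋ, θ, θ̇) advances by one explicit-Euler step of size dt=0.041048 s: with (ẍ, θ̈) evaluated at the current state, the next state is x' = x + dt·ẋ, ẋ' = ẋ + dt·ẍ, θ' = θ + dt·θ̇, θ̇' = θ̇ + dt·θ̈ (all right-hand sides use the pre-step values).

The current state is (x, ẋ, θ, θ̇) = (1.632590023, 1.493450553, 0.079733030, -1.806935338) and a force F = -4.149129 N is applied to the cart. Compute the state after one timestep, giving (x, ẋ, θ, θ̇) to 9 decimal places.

sinθ=0.079648575, cosθ=0.996823006
temp = (F + m·l·θ̇²·sinθ)/(M+m) = (-4.149129 + 0.068574680)/1.448651 = -2.816795985
θ̈ = (g·sinθ − cosθ·temp)/(l·(4/3 − m·cos²θ/(M+m))) = 5.142635295
ẍ = temp − m·l·θ̈·cosθ/(M+m) = -3.749922574
Euler: x'=1.632590023+0.041048·1.493450553=1.693893181, ẋ'=1.493450553+0.041048·-3.749922574=1.339523731
       θ'=0.079733030+0.041048·-1.806935338=0.005561948, θ̇'=-1.806935338+0.041048·5.142635295=-1.595840444

(1.693893181, 1.339523731, 0.005561948, -1.595840444)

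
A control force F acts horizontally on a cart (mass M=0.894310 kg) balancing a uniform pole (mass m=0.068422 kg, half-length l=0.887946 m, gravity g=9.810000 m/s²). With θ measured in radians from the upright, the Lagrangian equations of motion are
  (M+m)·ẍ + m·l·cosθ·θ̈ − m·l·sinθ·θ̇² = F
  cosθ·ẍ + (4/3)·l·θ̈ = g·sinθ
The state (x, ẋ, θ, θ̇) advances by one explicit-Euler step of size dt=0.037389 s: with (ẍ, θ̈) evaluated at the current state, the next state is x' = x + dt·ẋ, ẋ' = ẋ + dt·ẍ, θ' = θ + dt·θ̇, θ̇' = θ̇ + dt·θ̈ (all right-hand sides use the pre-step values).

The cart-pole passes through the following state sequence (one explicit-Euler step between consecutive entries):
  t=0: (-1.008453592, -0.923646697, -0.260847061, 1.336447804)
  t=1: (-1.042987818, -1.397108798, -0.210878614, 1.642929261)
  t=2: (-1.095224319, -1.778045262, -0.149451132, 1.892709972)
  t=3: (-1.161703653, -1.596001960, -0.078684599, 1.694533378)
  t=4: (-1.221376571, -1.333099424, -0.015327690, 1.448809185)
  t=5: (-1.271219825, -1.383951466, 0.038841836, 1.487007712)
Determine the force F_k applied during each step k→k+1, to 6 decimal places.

step 0→1:
  ẍ = (ẋ'−ẋ)/dt = (-1.397108798−-0.923646697)/0.037389 = -12.663139
  θ̈ = (θ̇'−θ̇)/dt = (1.642929261−1.336447804)/0.037389 = 8.197102
  sinθ=-0.257899, cosθ=0.966172
  F = (M+m)·ẍ + m·l·cosθ·θ̈ − m·l·sinθ·θ̇² = -12.191209 + 0.481168 − -0.027986 = -11.682055
step 1→2:
  ẍ = (ẋ'−ẋ)/dt = (-1.778045262−-1.397108798)/0.037389 = -10.188464
  θ̈ = (θ̇'−θ̇)/dt = (1.892709972−1.642929261)/0.037389 = 6.680594
  sinθ=-0.209319, cosθ=0.977847
  F = (M+m)·ẍ + m·l·cosθ·θ̈ − m·l·sinθ·θ̇² = -9.808760 + 0.396888 − -0.034326 = -9.377545
step 2→3:
  ẍ = (ẋ'−ẋ)/dt = (-1.596001960−-1.778045262)/0.037389 = 4.868900
  θ̈ = (θ̇'−θ̇)/dt = (1.694533378−1.892709972)/0.037389 = -5.300398
  sinθ=-0.148895, cosθ=0.988853
  F = (M+m)·ẍ + m·l·cosθ·θ̈ − m·l·sinθ·θ̇² = 4.687446 + -0.318436 − -0.032406 = 4.401416
step 3→4:
  ẍ = (ẋ'−ẋ)/dt = (-1.333099424−-1.596001960)/0.037389 = 7.031548
  θ̈ = (θ̇'−θ̇)/dt = (1.448809185−1.694533378)/0.037389 = -6.572099
  sinθ=-0.078603, cosθ=0.996906
  F = (M+m)·ẍ + m·l·cosθ·θ̈ − m·l·sinθ·θ̇² = 6.769496 + -0.398053 − -0.013713 = 6.385156
step 4→5:
  ẍ = (ẋ'−ẋ)/dt = (-1.383951466−-1.333099424)/0.037389 = -1.360080
  θ̈ = (θ̇'−θ̇)/dt = (1.487007712−1.448809185)/0.037389 = 1.021651
  sinθ=-0.015327, cosθ=0.999883
  F = (M+m)·ẍ + m·l·cosθ·θ̈ − m·l·sinθ·θ̇² = -1.309393 + 0.062063 − -0.001955 = -1.245375

F_0 = -11.682055 N
F_1 = -9.377545 N
F_2 = 4.401416 N
F_3 = 6.385156 N
F_4 = -1.245375 N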